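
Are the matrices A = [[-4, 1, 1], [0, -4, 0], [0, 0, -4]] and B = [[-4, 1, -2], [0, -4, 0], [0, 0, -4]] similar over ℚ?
Two matrices over a field are similar if and only if they have the same invariant factors.

Both A and B have characteristic polynomial (x + 4)^3 and minimal polynomial (x + 4)^2. Computing further, both have invariant factors x + 4, (x + 4)^2. Hence A and B are similar.

Yes.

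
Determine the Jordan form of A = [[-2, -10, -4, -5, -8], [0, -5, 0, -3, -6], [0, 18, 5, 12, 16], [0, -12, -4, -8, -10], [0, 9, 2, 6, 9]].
The characteristic polynomial is det(xI - A) = (x - 1)^3(x + 2)^2, so the eigenvalues are -2 (algebraic multiplicity 2), 1 (algebraic multiplicity 3).

For λ = -2: rank(A + 2I) = 4, rank((A + 2I)^2) = 3. The eigenspace has dimension 5 - 4 = 1, so there is 1 Jordan block; the rank sequence gives block sizes [2].

For λ = 1: rank(A - I) = 3, rank((A - I)^2) = 2. The eigenspace has dimension 5 - 3 = 2, so there are 2 Jordan blocks; the rank sequence gives block sizes [2, 1].

Assembling the blocks gives the Jordan form J above.

J = [[-2, 1, 0, 0, 0], [0, -2, 0, 0, 0], [0, 0, 1, 1, 0], [0, 0, 0, 1, 0], [0, 0, 0, 0, 1]]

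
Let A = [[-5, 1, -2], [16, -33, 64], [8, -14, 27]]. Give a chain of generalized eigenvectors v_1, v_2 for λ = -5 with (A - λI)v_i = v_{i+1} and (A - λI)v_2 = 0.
v_1 = [[1, 3, 1]]^T, v_2 = [[1, -4, -2]]^T

We seek v_1 ∈ ker((A + 5I)^2) \ ker(A + 5I), then set v_{i+1} = (A + 5I) v_i.

One such chain is v_1 = [[1, 3, 1]]^T, v_2 = [[1, -4, -2]]^T. Check: (A + 5I) v_2 = [[0, 0, 0]]^T = 0.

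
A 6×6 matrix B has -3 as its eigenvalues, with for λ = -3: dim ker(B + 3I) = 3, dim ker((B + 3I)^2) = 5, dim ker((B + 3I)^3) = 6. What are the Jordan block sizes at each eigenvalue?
λ = -3: successive nullity increments [3, 2, 1] count blocks of size ≥ k; block sizes are [3, 2, 1].

Jordan blocks: (-3, 3), (-3, 2), (-3, 1)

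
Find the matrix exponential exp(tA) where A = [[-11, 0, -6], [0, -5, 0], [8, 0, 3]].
A has Jordan form J = [[-5, 0, 0], [0, -5, 0], [0, 0, -3]] with A = PJP^{-1}, so e^{tA} = P e^{tJ} P^{-1}.

For a Jordan block J_k(λ), e^{tJ_k(λ)} = e^{λt} · (I + tN + t^2 N^2/2! + ... + t^{k-1} N^{k-1}/(k-1)!) where N is the nilpotent superdiagonal part.

Assembling the blocks and conjugating back gives the entries of e^{tA} as shown above.

e^{tA} = [[(4 - 3*e^{2*t})*e^{-5*t}, 0, 3*(1 - e^{2*t})*e^{-5*t}], [0, e^{-5*t}, 0], [(4*e^{2*t} - 4)*e^{-5*t}, 0, (4*e^{2*t} - 3)*e^{-5*t}]]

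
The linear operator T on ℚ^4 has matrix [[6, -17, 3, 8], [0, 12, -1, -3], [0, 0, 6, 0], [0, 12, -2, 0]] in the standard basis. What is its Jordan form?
J = [[6, 1, 0, 0], [0, 6, 1, 0], [0, 0, 6, 0], [0, 0, 0, 6]]

The characteristic polynomial is det(xI - A) = (x - 6)^4, so the eigenvalues are 6 (algebraic multiplicity 4).

For λ = 6: rank(A - 6I) = 2, rank((A - 6I)^2) = 1, rank((A - 6I)^3) = 0. The eigenspace has dimension 4 - 2 = 2, so there are 2 Jordan blocks; the rank sequence gives block sizes [3, 1].

Assembling the blocks gives the Jordan form J above.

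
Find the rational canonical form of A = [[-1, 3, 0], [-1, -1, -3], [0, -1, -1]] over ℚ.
R = [[0, 0, -1], [1, 0, -3], [0, 1, -3]]

The invariant factors of A (the non-unit diagonal entries of the Smith normal form of xI - A over ℚ[x]) are (x + 1)^3, each dividing the next. The characteristic polynomial is their product, (x + 1)^3.

The rational canonical form is the block-diagonal matrix of companion matrices C(f_i):
R = [[0, 0, -1], [1, 0, -3], [0, 1, -3]].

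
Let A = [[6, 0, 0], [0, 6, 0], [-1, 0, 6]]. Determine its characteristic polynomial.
χ_A(x) = (x - 6)^3

xI - A = [[x - 6, 0, 0], [0, x - 6, 0], [1, 0, x - 6]].

Expanding det(xI - A) along the first row:
det(xI - A) = + (x - 6)·det([[x - 6, 0], [0, x - 6]]) - (0)·det([[0, 0], [1, x - 6]]) + (0)·det([[0, x - 6], [1, 0]]).

Evaluating gives χ_A(x) = x^3 - 18x^2 + 108x - 216 = (x - 6)^3.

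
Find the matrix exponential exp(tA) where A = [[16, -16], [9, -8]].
A has Jordan form J = [[4, 1], [0, 4]] with A = PJP^{-1}, so e^{tA} = P e^{tJ} P^{-1}.

For a Jordan block J_k(λ), e^{tJ_k(λ)} = e^{λt} · (I + tN + t^2 N^2/2! + ... + t^{k-1} N^{k-1}/(k-1)!) where N is the nilpotent superdiagonal part.

Assembling the blocks and conjugating back gives the entries of e^{tA} as shown above.

e^{tA} = [[(12*t + 1)*e^{4*t}, -16*t*e^{4*t}], [9*t*e^{4*t}, (1 - 12*t)*e^{4*t}]]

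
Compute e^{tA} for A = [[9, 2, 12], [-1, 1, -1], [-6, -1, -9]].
e^{tA} = [[(2*(t + 1)*e^{5*t} - 1)*e^{-3*t}, 2*t*e^{2*t}, 2*((t + 1)*e^{5*t} - 1)*e^{-3*t}], [-t*e^{2*t}, (1 - t)*e^{2*t}, -t*e^{2*t}], [(-(t + 1)*e^{5*t} + 1)*e^{-3*t}, -t*e^{2*t}, (-(t + 1)*e^{5*t} + 2)*e^{-3*t}]]

A has Jordan form J = [[-3, 0, 0], [0, 2, 1], [0, 0, 2]] with A = PJP^{-1}, so e^{tA} = P e^{tJ} P^{-1}.

For a Jordan block J_k(λ), e^{tJ_k(λ)} = e^{λt} · (I + tN + t^2 N^2/2! + ... + t^{k-1} N^{k-1}/(k-1)!) where N is the nilpotent superdiagonal part.

Assembling the blocks and conjugating back gives the entries of e^{tA} as shown above.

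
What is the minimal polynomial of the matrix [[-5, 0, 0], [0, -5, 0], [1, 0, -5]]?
m_A(x) = (x + 5)^2

The characteristic polynomial factors as (x + 5)^3. The minimal polynomial is ∏(x - λ)^{k_λ} where k_λ is the size of the largest Jordan block at λ.

For λ = -5: rank(A + 5I) = 1, and the largest Jordan block has size 2 (the smallest k with rank((A + 5I)^k) = rank((A + 5I)^(k+1))).

So m_A(x) = (x + 5)^2.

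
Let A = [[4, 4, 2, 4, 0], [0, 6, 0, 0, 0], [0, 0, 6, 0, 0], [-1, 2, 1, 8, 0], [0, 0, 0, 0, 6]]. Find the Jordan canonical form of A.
J = [[6, 1, 0, 0, 0], [0, 6, 0, 0, 0], [0, 0, 6, 0, 0], [0, 0, 0, 6, 0], [0, 0, 0, 0, 6]]

The characteristic polynomial is det(xI - A) = (x - 6)^5, so the eigenvalues are 6 (algebraic multiplicity 5).

For λ = 6: rank(A - 6I) = 1, rank((A - 6I)^2) = 0. The eigenspace has dimension 5 - 1 = 4, so there are 4 Jordan blocks; the rank sequence gives block sizes [2, 1, 1, 1].

Assembling the blocks gives the Jordan form J above.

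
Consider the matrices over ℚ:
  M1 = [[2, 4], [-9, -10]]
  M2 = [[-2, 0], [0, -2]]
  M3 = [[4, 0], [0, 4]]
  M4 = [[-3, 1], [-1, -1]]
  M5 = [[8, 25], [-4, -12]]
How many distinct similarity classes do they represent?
4 classes: {M1}, {M2}, {M3}, {M4, M5}

Characteristic polynomials: χ_{M1} = (x + 4)^2, χ_{M2} = (x + 2)^2, χ_{M3} = (x - 4)^2, χ_{M4} = (x + 2)^2, χ_{M5} = (x + 2)^2.

{M1}: invariant factors (x + 4)^2.

{M2}: invariant factors x + 2, x + 2.

{M3}: invariant factors x - 4, x - 4.

{M4, M5}: invariant factors (x + 2)^2.

Matrices are similar if and only if their invariant-factor lists agree; the partition into similarity classes is {M1}, {M2}, {M3}, {M4, M5}.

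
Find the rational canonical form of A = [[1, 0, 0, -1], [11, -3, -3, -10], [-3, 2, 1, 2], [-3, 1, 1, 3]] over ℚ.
R = [[0, 0, 0, -1], [1, 0, 0, 2], [0, 1, 0, -3], [0, 0, 1, 2]]

The invariant factors of A (the non-unit diagonal entries of the Smith normal form of xI - A over ℚ[x]) are (x^2 - x + 1)^2, each dividing the next. The characteristic polynomial is their product, (x^2 - x + 1)^2.

The rational canonical form is the block-diagonal matrix of companion matrices C(f_i):
R = [[0, 0, 0, -1], [1, 0, 0, 2], [0, 1, 0, -3], [0, 0, 1, 2]].

Note the characteristic polynomial does not split into linear factors over ℚ, so A has no Jordan form over ℚ; the rational canonical form exists over any field.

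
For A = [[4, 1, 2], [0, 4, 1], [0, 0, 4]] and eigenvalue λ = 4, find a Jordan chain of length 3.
We seek v_1 ∈ ker((A - 4I)^3) \ ker((A - 4I)^2), then set v_{i+1} = (A - 4I) v_i.

One such chain is v_1 = [[-1, -1, 1]]^T, v_2 = [[1, 1, 0]]^T, v_3 = [[1, 0, 0]]^T. Check: (A - 4I) v_3 = [[0, 0, 0]]^T = 0.

v_1 = [[-1, -1, 1]]^T, v_2 = [[1, 1, 0]]^T, v_3 = [[1, 0, 0]]^T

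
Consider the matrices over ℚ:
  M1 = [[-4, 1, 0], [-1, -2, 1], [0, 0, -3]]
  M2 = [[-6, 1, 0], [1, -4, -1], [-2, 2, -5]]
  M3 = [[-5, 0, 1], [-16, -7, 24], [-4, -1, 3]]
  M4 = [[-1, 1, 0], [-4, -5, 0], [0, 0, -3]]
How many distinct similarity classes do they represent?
3 classes: {M1, M3}, {M2}, {M4}

Characteristic polynomials: χ_{M1} = (x + 3)^3, χ_{M2} = (x + 5)^3, χ_{M3} = (x + 3)^3, χ_{M4} = (x + 3)^3.

{M1, M3}: invariant factors (x + 3)^3.

{M2}: invariant factors (x + 5)^3.

{M4}: invariant factors x + 3, (x + 3)^2.

Matrices are similar if and only if their invariant-factor lists agree; the partition into similarity classes is {M1, M3}, {M2}, {M4}.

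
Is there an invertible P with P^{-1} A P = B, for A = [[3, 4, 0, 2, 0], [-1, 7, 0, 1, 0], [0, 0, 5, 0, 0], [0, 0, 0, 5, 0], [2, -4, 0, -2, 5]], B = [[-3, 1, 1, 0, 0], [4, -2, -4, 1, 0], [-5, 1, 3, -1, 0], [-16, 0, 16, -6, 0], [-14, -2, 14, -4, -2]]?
trace(A) = 25 but trace(B) = -10. The trace is a similarity invariant, so A and B are not similar.

No.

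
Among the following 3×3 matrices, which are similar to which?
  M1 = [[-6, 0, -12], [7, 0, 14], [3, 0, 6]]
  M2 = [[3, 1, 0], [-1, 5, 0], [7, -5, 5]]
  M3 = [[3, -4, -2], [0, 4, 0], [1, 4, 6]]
Characteristic polynomials: χ_{M1} = x^3, χ_{M2} = (x - 5)(x - 4)^2, χ_{M3} = (x - 5)(x - 4)^2.

{M1}: invariant factors x, x^2.

{M2}: invariant factors (x - 5)(x - 4)^2.

{M3}: invariant factors x - 4, (x - 5)(x - 4).

Matrices are similar if and only if their invariant-factor lists agree; the partition into similarity classes is {M1}, {M2}, {M3}.

3 classes: {M1}, {M2}, {M3}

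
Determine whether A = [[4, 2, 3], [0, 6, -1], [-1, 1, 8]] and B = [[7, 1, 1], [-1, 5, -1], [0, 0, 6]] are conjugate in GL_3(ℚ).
Both have characteristic polynomial (x - 6)^3, but the minimal polynomial of A is (x - 6)^3 while the minimal polynomial of B is (x - 6)^2. The minimal polynomial is a similarity invariant, so A and B are not similar.

No.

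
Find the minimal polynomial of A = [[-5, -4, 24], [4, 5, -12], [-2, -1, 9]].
The characteristic polynomial factors as (x - 3)^3. The minimal polynomial is ∏(x - λ)^{k_λ} where k_λ is the size of the largest Jordan block at λ.

For λ = 3: rank(A - 3I) = 1, and the largest Jordan block has size 2 (the smallest k with rank((A - 3I)^k) = rank((A - 3I)^(k+1))).

So m_A(x) = (x - 3)^2.

m_A(x) = (x - 3)^2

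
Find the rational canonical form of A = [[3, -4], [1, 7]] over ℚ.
R = [[0, -25], [1, 10]]

The invariant factors of A (the non-unit diagonal entries of the Smith normal form of xI - A over ℚ[x]) are (x - 5)^2, each dividing the next. The characteristic polynomial is their product, (x - 5)^2.

The rational canonical form is the block-diagonal matrix of companion matrices C(f_i):
R = [[0, -25], [1, 10]].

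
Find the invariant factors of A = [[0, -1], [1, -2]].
(x + 1)^2

The Jordan structure of A has elementary divisors (x + 1)^2. Arranging the block sizes at each eigenvalue in decreasing order and taking row products gives the invariant factors.

Invariant factors (smallest first, each dividing the next): (x + 1)^2.

Check: the last factor (x + 1)^2 is the minimal polynomial, and the product (x + 1)^2 is the characteristic polynomial.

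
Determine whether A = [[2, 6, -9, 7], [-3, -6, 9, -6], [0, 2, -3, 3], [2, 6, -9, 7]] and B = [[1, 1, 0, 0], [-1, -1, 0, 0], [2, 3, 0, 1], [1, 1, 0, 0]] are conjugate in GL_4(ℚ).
Yes.

Two matrices over a field are similar if and only if they have the same invariant factors.

Both A and B have characteristic polynomial x^4 and minimal polynomial x^2. Computing further, both have invariant factors x^2, x^2. Hence A and B are similar.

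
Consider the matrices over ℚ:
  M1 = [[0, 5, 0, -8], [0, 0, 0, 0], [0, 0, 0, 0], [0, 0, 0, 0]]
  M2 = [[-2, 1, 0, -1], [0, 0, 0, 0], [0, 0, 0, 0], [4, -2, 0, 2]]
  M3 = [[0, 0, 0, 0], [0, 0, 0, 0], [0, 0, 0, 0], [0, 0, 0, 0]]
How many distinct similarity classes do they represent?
Characteristic polynomials: χ_{M1} = x^4, χ_{M2} = x^4, χ_{M3} = x^4.

{M1, M2}: invariant factors x, x, x^2.

{M3}: invariant factors x, x, x, x.

Matrices are similar if and only if their invariant-factor lists agree; the partition into similarity classes is {M1, M2}, {M3}.

2 classes: {M1, M2}, {M3}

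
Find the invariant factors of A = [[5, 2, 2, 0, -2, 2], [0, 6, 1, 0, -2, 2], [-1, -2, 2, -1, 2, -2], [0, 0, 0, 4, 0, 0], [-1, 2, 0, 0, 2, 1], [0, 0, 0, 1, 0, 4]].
(x - 4)^2, (x - 4)^3(x - 3)

The Jordan structure of A has elementary divisors (x - 3), (x - 4)^3, (x - 4)^2. Arranging the block sizes at each eigenvalue in decreasing order and taking row products gives the invariant factors.

Invariant factors (smallest first, each dividing the next): (x - 4)^2, (x - 4)^3(x - 3).

Check: the last factor (x - 4)^3(x - 3) is the minimal polynomial, and the product (x - 4)^5(x - 3) is the characteristic polynomial.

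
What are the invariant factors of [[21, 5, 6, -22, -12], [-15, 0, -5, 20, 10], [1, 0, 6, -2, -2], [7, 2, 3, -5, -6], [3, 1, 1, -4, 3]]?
The Jordan structure of A has elementary divisors (x - 5)^3, (x - 5), (x - 5). Arranging the block sizes at each eigenvalue in decreasing order and taking row products gives the invariant factors.

Invariant factors (smallest first, each dividing the next): x - 5, x - 5, (x - 5)^3.

Check: the last factor (x - 5)^3 is the minimal polynomial, and the product (x - 5)^5 is the characteristic polynomial.

x - 5, x - 5, (x - 5)^3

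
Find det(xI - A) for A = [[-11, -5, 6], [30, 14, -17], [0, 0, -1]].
xI - A = [[x + 11, 5, -6], [-30, x - 14, 17], [0, 0, x + 1]].

Expanding det(xI - A) along the first row:
det(xI - A) = + (x + 11)·det([[x - 14, 17], [0, x + 1]]) - (5)·det([[-30, 17], [0, x + 1]]) + (-6)·det([[-30, x - 14], [0, 0]]).

Evaluating gives χ_A(x) = x^3 - 2x^2 - 7x - 4 = (x - 4)(x + 1)^2.

χ_A(x) = (x - 4)(x + 1)^2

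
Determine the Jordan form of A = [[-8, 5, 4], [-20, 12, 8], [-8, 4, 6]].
The characteristic polynomial is det(xI - A) = (x - 6)(x - 2)^2, so the eigenvalues are 2 (algebraic multiplicity 2), 6 (algebraic multiplicity 1).

For λ = 2: rank(A - 2I) = 2, rank((A - 2I)^2) = 1. The eigenspace has dimension 3 - 2 = 1, so there is 1 Jordan block; the rank sequence gives block sizes [2].

For λ = 6: algebraic multiplicity 1 gives one 1×1 block.

Assembling the blocks gives the Jordan form J above.

J = [[2, 1, 0], [0, 2, 0], [0, 0, 6]]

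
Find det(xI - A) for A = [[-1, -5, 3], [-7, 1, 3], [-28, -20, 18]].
χ_A(x) = (x - 6)^3

xI - A = [[x + 1, 5, -3], [7, x - 1, -3], [28, 20, x - 18]].

Expanding det(xI - A) along the first row:
det(xI - A) = + (x + 1)·det([[x - 1, -3], [20, x - 18]]) - (5)·det([[7, -3], [28, x - 18]]) + (-3)·det([[7, x - 1], [28, 20]]).

Evaluating gives χ_A(x) = x^3 - 18x^2 + 108x - 216 = (x - 6)^3.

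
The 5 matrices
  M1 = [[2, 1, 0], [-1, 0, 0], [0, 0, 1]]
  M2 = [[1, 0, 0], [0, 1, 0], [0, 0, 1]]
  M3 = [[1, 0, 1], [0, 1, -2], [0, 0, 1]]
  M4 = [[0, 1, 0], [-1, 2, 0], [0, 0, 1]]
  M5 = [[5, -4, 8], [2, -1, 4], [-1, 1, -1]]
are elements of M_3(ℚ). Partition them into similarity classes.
Characteristic polynomials: χ_{M1} = (x - 1)^3, χ_{M2} = (x - 1)^3, χ_{M3} = (x - 1)^3, χ_{M4} = (x - 1)^3, χ_{M5} = (x - 1)^3.

{M1, M3, M4, M5}: invariant factors x - 1, (x - 1)^2.

{M2}: invariant factors x - 1, x - 1, x - 1.

Matrices are similar if and only if their invariant-factor lists agree; the partition into similarity classes is {M1, M3, M4, M5}, {M2}.

2 classes: {M1, M3, M4, M5}, {M2}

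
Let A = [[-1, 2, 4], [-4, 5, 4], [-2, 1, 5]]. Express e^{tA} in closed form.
A has Jordan form J = [[3, 1, 0], [0, 3, 0], [0, 0, 3]] with A = PJP^{-1}, so e^{tA} = P e^{tJ} P^{-1}.

For a Jordan block J_k(λ), e^{tJ_k(λ)} = e^{λt} · (I + tN + t^2 N^2/2! + ... + t^{k-1} N^{k-1}/(k-1)!) where N is the nilpotent superdiagonal part.

Assembling the blocks and conjugating back gives the entries of e^{tA} as shown above.

e^{tA} = [[(1 - 4*t)*e^{3*t}, 2*t*e^{3*t}, 4*t*e^{3*t}], [-4*t*e^{3*t}, (2*t + 1)*e^{3*t}, 4*t*e^{3*t}], [-2*t*e^{3*t}, t*e^{3*t}, (2*t + 1)*e^{3*t}]]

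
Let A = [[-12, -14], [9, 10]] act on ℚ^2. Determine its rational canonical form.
The invariant factors of A (the non-unit diagonal entries of the Smith normal form of xI - A over ℚ[x]) are x^2 + 2x + 6, each dividing the next. The characteristic polynomial is their product, x^2 + 2x + 6.

The rational canonical form is the block-diagonal matrix of companion matrices C(f_i):
R = [[0, -6], [1, -2]].

Note the characteristic polynomial does not split into linear factors over ℚ, so A has no Jordan form over ℚ; the rational canonical form exists over any field.

R = [[0, -6], [1, -2]]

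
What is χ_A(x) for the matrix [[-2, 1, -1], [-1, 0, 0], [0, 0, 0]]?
χ_A(x) = x(x + 1)^2

xI - A = [[x + 2, -1, 1], [1, x, 0], [0, 0, x]].

Expanding det(xI - A) along the first row:
det(xI - A) = + (x + 2)·det([[x, 0], [0, x]]) - (-1)·det([[1, 0], [0, x]]) + (1)·det([[1, x], [0, 0]]).

Evaluating gives χ_A(x) = x^3 + 2x^2 + x = x(x + 1)^2.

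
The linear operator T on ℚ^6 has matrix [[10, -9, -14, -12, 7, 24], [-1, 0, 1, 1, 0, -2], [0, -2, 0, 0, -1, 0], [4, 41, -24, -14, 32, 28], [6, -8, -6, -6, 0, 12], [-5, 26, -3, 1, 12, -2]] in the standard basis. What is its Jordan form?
The characteristic polynomial is det(xI - A) = x^3(x + 2)^3, so the eigenvalues are -2 (algebraic multiplicity 3), 0 (algebraic multiplicity 3).

For λ = -2: rank(A + 2I) = 5, rank((A + 2I)^2) = 4, rank((A + 2I)^3) = 3. The eigenspace has dimension 6 - 5 = 1, so there is 1 Jordan block; the rank sequence gives block sizes [3].

For λ = 0: rank(A) = 4, rank(A^2) = 3. The eigenspace has dimension 6 - 4 = 2, so there are 2 Jordan blocks; the rank sequence gives block sizes [2, 1].

Assembling the blocks gives the Jordan form J above.

J = [[-2, 1, 0, 0, 0, 0], [0, -2, 1, 0, 0, 0], [0, 0, -2, 0, 0, 0], [0, 0, 0, 0, 1, 0], [0, 0, 0, 0, 0, 0], [0, 0, 0, 0, 0, 0]]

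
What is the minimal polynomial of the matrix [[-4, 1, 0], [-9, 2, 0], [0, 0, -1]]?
m_A(x) = (x + 1)^2

The characteristic polynomial factors as (x + 1)^3. The minimal polynomial is ∏(x - λ)^{k_λ} where k_λ is the size of the largest Jordan block at λ.

For λ = -1: rank(A + I) = 1, and the largest Jordan block has size 2 (the smallest k with rank((A + I)^k) = rank((A + I)^(k+1))).

So m_A(x) = (x + 1)^2.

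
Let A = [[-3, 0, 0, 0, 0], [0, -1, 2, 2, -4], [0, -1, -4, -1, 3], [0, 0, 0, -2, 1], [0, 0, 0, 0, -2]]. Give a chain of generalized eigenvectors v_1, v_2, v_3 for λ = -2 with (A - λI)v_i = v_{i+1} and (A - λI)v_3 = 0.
v_1 = [[0, -2, 2, 1, 1]]^T, v_2 = [[0, 0, 0, 1, 0]]^T, v_3 = [[0, 2, -1, 0, 0]]^T

We seek v_1 ∈ ker((A + 2I)^3) \ ker((A + 2I)^2), then set v_{i+1} = (A + 2I) v_i.

One such chain is v_1 = [[0, -2, 2, 1, 1]]^T, v_2 = [[0, 0, 0, 1, 0]]^T, v_3 = [[0, 2, -1, 0, 0]]^T. Check: (A + 2I) v_3 = [[0, 0, 0, 0, 0]]^T = 0.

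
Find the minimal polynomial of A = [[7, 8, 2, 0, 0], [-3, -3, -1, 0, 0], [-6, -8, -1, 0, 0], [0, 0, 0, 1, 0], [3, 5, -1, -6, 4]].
m_A(x) = (x - 4)(x - 1)^2

The characteristic polynomial factors as (x - 4)(x - 1)^4. The minimal polynomial is ∏(x - λ)^{k_λ} where k_λ is the size of the largest Jordan block at λ.

For λ = 1: rank(A - I) = 2, and the largest Jordan block has size 2 (the smallest k with rank((A - I)^k) = rank((A - I)^(k+1))).
For λ = 4: rank(A - 4I) = 4, and the largest Jordan block has size 1 (the smallest k with rank((A - 4I)^k) = rank((A - 4I)^(k+1))).

So m_A(x) = (x - 4)(x - 1)^2.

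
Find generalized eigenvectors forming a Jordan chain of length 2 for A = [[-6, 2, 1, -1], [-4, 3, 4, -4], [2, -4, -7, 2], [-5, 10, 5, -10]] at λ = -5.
We seek v_1 ∈ ker((A + 5I)^2) \ ker(A + 5I), then set v_{i+1} = (A + 5I) v_i.

One such chain is v_1 = [[0, 1, 0, 1]]^T, v_2 = [[1, 4, -2, 5]]^T. Check: (A + 5I) v_2 = [[0, 0, 0, 0]]^T = 0.

v_1 = [[0, 1, 0, 1]]^T, v_2 = [[1, 4, -2, 5]]^T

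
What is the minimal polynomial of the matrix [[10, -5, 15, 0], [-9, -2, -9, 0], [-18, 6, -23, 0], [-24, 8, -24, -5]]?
m_A(x) = (x + 5)^2

The characteristic polynomial factors as (x + 5)^4. The minimal polynomial is ∏(x - λ)^{k_λ} where k_λ is the size of the largest Jordan block at λ.

For λ = -5: rank(A + 5I) = 1, and the largest Jordan block has size 2 (the smallest k with rank((A + 5I)^k) = rank((A + 5I)^(k+1))).

So m_A(x) = (x + 5)^2.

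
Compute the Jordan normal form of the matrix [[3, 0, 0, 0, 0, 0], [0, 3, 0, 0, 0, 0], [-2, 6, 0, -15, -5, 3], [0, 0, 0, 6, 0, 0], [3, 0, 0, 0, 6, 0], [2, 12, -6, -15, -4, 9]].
J = [[3, 0, 0, 0, 0, 0], [0, 3, 0, 0, 0, 0], [0, 0, 3, 0, 0, 0], [0, 0, 0, 6, 1, 0], [0, 0, 0, 0, 6, 0], [0, 0, 0, 0, 0, 6]]

The characteristic polynomial is det(xI - A) = (x - 6)^3(x - 3)^3, so the eigenvalues are 3 (algebraic multiplicity 3), 6 (algebraic multiplicity 3).

For λ = 3: rank(A - 3I) = 3. The eigenspace has dimension 6 - 3 = 3, so there are 3 Jordan blocks; the rank sequence gives block sizes [1, 1, 1].

For λ = 6: rank(A - 6I) = 4, rank((A - 6I)^2) = 3. The eigenspace has dimension 6 - 4 = 2, so there are 2 Jordan blocks; the rank sequence gives block sizes [2, 1].

Assembling the blocks gives the Jordan form J above.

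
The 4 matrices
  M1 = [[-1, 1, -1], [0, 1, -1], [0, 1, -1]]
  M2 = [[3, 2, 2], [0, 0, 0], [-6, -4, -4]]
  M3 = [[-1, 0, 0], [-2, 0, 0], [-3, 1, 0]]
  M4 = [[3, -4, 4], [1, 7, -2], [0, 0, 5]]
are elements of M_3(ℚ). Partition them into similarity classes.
Characteristic polynomials: χ_{M1} = x^2(x + 1), χ_{M2} = x^2(x + 1), χ_{M3} = x^2(x + 1), χ_{M4} = (x - 5)^3.

{M1, M3}: invariant factors x^2(x + 1).

{M2}: invariant factors x, x(x + 1).

{M4}: invariant factors x - 5, (x - 5)^2.

Matrices are similar if and only if their invariant-factor lists agree; the partition into similarity classes is {M1, M3}, {M2}, {M4}.

3 classes: {M1, M3}, {M2}, {M4}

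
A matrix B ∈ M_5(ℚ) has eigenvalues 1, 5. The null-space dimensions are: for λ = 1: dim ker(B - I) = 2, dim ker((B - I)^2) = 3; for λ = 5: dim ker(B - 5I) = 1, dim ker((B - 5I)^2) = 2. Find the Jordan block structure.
Jordan blocks: (1, 2), (1, 1), (5, 2)

λ = 1: successive nullity increments [2, 1] count blocks of size ≥ k; block sizes are [2, 1].
λ = 5: successive nullity increments [1, 1] count blocks of size ≥ k; block sizes are [2].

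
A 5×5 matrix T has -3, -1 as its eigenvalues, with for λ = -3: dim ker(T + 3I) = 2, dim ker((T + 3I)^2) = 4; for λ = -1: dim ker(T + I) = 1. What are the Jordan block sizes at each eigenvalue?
λ = -3: successive nullity increments [2, 2] count blocks of size ≥ k; block sizes are [2, 2].
λ = -1: successive nullity increments [1] count blocks of size ≥ k; block sizes are [1].

Jordan blocks: (-3, 2), (-3, 2), (-1, 1)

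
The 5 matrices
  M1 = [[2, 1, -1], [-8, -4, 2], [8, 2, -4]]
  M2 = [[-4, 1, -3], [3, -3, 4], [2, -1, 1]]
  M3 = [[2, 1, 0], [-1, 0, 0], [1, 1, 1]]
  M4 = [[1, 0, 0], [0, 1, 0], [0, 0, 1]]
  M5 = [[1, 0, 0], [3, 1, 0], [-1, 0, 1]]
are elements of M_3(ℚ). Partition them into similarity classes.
Characteristic polynomials: χ_{M1} = (x + 2)^3, χ_{M2} = (x + 2)^3, χ_{M3} = (x - 1)^3, χ_{M4} = (x - 1)^3, χ_{M5} = (x - 1)^3.

{M1}: invariant factors x + 2, (x + 2)^2.

{M2}: invariant factors (x + 2)^3.

{M3, M5}: invariant factors x - 1, (x - 1)^2.

{M4}: invariant factors x - 1, x - 1, x - 1.

Matrices are similar if and only if their invariant-factor lists agree; the partition into similarity classes is {M1}, {M2}, {M3, M5}, {M4}.

4 classes: {M1}, {M2}, {M3, M5}, {M4}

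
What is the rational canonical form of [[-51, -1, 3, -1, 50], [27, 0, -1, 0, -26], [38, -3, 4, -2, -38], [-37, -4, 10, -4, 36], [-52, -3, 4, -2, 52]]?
R = [[0, 0, 0, 0, -90], [1, 0, 0, 0, 27], [0, 1, 0, 0, 4], [0, 0, 1, 0, 29], [0, 0, 0, 1, 1]]

The invariant factors of A (the non-unit diagonal entries of the Smith normal form of xI - A over ℚ[x]) are (x - 6)(x + 5)(x^3 + x - 3), each dividing the next. The characteristic polynomial is their product, (x - 6)(x + 5)(x^3 + x - 3).

The rational canonical form is the block-diagonal matrix of companion matrices C(f_i):
R = [[0, 0, 0, 0, -90], [1, 0, 0, 0, 27], [0, 1, 0, 0, 4], [0, 0, 1, 0, 29], [0, 0, 0, 1, 1]].

Note the characteristic polynomial does not split into linear factors over ℚ, so A has no Jordan form over ℚ; the rational canonical form exists over any field.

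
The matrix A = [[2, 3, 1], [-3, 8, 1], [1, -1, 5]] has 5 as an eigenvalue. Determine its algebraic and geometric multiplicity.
The characteristic polynomial is (x - 5)^3, so the factor x - 5 appears with exponent 3: the algebraic multiplicity is 3.

rank(A - 5I) = 2, so the eigenspace has dimension 3 - 2 = 1: the geometric multiplicity is 1.

Since 1 < 3, A is not diagonalizable.

algebraic multiplicity 3, geometric multiplicity 1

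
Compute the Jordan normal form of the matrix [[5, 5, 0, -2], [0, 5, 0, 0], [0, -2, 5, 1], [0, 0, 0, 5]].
The characteristic polynomial is det(xI - A) = (x - 5)^4, so the eigenvalues are 5 (algebraic multiplicity 4).

For λ = 5: rank(A - 5I) = 2, rank((A - 5I)^2) = 0. The eigenspace has dimension 4 - 2 = 2, so there are 2 Jordan blocks; the rank sequence gives block sizes [2, 2].

Assembling the blocks gives the Jordan form J above.

J = [[5, 1, 0, 0], [0, 5, 0, 0], [0, 0, 5, 1], [0, 0, 0, 5]]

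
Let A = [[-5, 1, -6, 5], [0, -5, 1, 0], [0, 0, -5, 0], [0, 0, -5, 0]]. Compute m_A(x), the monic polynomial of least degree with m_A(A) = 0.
m_A(x) = x(x + 5)^3

The characteristic polynomial factors as x(x + 5)^3. The minimal polynomial is ∏(x - λ)^{k_λ} where k_λ is the size of the largest Jordan block at λ.

For λ = -5: rank(A + 5I) = 3, and the largest Jordan block has size 3 (the smallest k with rank((A + 5I)^k) = rank((A + 5I)^(k+1))).
For λ = 0: rank(A) = 3, and the largest Jordan block has size 1 (the smallest k with rank(A^k) = rank(A^(k+1))).

So m_A(x) = x(x + 5)^3.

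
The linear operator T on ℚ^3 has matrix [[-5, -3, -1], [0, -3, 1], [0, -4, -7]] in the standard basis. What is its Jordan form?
The characteristic polynomial is det(xI - A) = (x + 5)^3, so the eigenvalues are -5 (algebraic multiplicity 3).

For λ = -5: rank(A + 5I) = 2, rank((A + 5I)^2) = 1, rank((A + 5I)^3) = 0. The eigenspace has dimension 3 - 2 = 1, so there is 1 Jordan block; the rank sequence gives block sizes [3].

Assembling the blocks gives the Jordan form J above.

J = [[-5, 1, 0], [0, -5, 1], [0, 0, -5]]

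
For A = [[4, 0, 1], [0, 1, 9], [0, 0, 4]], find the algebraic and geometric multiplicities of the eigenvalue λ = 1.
algebraic multiplicity 1, geometric multiplicity 1

The characteristic polynomial is (x - 4)^2(x - 1), so the factor x - 1 appears with exponent 1: the algebraic multiplicity is 1.

rank(A - I) = 2, so the eigenspace has dimension 3 - 2 = 1: the geometric multiplicity is 1.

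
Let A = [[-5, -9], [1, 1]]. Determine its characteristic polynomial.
xI - A = [[x + 5, 9], [-1, x - 1]].

Expanding det(xI - A) along the first row:
det(xI - A) = + (x + 5)·det([[x - 1]]) - (9)·det([[-1]]).

Evaluating gives χ_A(x) = x^2 + 4x + 4 = (x + 2)^2.

χ_A(x) = (x + 2)^2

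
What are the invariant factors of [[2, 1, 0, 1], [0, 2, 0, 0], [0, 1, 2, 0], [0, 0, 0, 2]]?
The Jordan structure of A has elementary divisors (x - 2)^2, (x - 2)^2. Arranging the block sizes at each eigenvalue in decreasing order and taking row products gives the invariant factors.

Invariant factors (smallest first, each dividing the next): (x - 2)^2, (x - 2)^2.

Check: the last factor (x - 2)^2 is the minimal polynomial, and the product (x - 2)^4 is the characteristic polynomial.

(x - 2)^2, (x - 2)^2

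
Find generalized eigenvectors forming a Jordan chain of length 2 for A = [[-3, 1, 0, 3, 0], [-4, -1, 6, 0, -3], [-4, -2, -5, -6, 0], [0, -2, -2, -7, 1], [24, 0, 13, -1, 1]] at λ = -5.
We seek v_1 ∈ ker((A + 5I)^2) \ ker(A + 5I), then set v_{i+1} = (A + 5I) v_i.

One such chain is v_1 = [[0, 1, 0, 0, 0]]^T, v_2 = [[1, 4, -2, -2, 0]]^T. Check: (A + 5I) v_2 = [[0, 0, 0, 0, 0]]^T = 0.

v_1 = [[0, 1, 0, 0, 0]]^T, v_2 = [[1, 4, -2, -2, 0]]^T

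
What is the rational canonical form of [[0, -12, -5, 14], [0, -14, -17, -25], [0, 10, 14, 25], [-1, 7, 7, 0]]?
R = [[0, 0, 0, -36], [1, 0, 0, 0], [0, 1, 0, 12], [0, 0, 1, 0]]

The invariant factors of A (the non-unit diagonal entries of the Smith normal form of xI - A over ℚ[x]) are (x^2 - 6)^2, each dividing the next. The characteristic polynomial is their product, (x^2 - 6)^2.

The rational canonical form is the block-diagonal matrix of companion matrices C(f_i):
R = [[0, 0, 0, -36], [1, 0, 0, 0], [0, 1, 0, 12], [0, 0, 1, 0]].

Note the characteristic polynomial does not split into linear factors over ℚ, so A has no Jordan form over ℚ; the rational canonical form exists over any field.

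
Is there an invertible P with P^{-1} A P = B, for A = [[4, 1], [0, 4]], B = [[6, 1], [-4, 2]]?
Yes.

Two matrices over a field are similar if and only if they have the same invariant factors.

Both A and B have characteristic polynomial (x - 4)^2 and minimal polynomial (x - 4)^2. Computing further, both have invariant factors (x - 4)^2. Hence A and B are similar.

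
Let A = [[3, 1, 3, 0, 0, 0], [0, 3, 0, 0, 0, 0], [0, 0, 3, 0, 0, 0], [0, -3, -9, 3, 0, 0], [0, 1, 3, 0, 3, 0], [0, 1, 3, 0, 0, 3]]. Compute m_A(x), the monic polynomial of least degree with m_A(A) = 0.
m_A(x) = (x - 3)^2

The characteristic polynomial factors as (x - 3)^6. The minimal polynomial is ∏(x - λ)^{k_λ} where k_λ is the size of the largest Jordan block at λ.

For λ = 3: rank(A - 3I) = 1, and the largest Jordan block has size 2 (the smallest k with rank((A - 3I)^k) = rank((A - 3I)^(k+1))).

So m_A(x) = (x - 3)^2.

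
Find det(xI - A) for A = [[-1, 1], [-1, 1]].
χ_A(x) = x^2

xI - A = [[x + 1, -1], [1, x - 1]].

Expanding det(xI - A) along the first row:
det(xI - A) = + (x + 1)·det([[x - 1]]) - (-1)·det([[1]]).

Evaluating gives χ_A(x) = x^2.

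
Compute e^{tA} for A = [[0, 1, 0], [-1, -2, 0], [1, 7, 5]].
A has Jordan form J = [[-1, 1, 0], [0, -1, 0], [0, 0, 5]] with A = PJP^{-1}, so e^{tA} = P e^{tJ} P^{-1}.

For a Jordan block J_k(λ), e^{tJ_k(λ)} = e^{λt} · (I + tN + t^2 N^2/2! + ... + t^{k-1} N^{k-1}/(k-1)!) where N is the nilpotent superdiagonal part.

Assembling the blocks and conjugating back gives the entries of e^{tA} as shown above.

e^{tA} = [[(t + 1)*e^{-t}, t*e^{-t}, 0], [-t*e^{-t}, (1 - t)*e^{-t}, 0], [t*e^{-t}, (t + e^{6*t} - 1)*e^{-t}, e^{5*t}]]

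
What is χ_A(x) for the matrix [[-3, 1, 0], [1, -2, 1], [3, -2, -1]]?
χ_A(x) = (x + 2)^3

xI - A = [[x + 3, -1, 0], [-1, x + 2, -1], [-3, 2, x + 1]].

Expanding det(xI - A) along the first row:
det(xI - A) = + (x + 3)·det([[x + 2, -1], [2, x + 1]]) - (-1)·det([[-1, -1], [-3, x + 1]]) + (0)·det([[-1, x + 2], [-3, 2]]).

Evaluating gives χ_A(x) = x^3 + 6x^2 + 12x + 8 = (x + 2)^3.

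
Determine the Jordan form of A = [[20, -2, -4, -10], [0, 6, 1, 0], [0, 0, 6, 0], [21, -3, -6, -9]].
The characteristic polynomial is det(xI - A) = (x - 6)^3(x - 5), so the eigenvalues are 5 (algebraic multiplicity 1), 6 (algebraic multiplicity 3).

For λ = 5: algebraic multiplicity 1 gives one 1×1 block.

For λ = 6: rank(A - 6I) = 2, rank((A - 6I)^2) = 1. The eigenspace has dimension 4 - 2 = 2, so there are 2 Jordan blocks; the rank sequence gives block sizes [2, 1].

Assembling the blocks gives the Jordan form J above.

J = [[5, 0, 0, 0], [0, 6, 1, 0], [0, 0, 6, 0], [0, 0, 0, 6]]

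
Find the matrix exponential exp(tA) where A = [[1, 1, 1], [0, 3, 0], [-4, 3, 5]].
e^{tA} = [[(1 - 2*t)*e^{3*t}, t*(t + 2)*e^{3*t}/2, t*e^{3*t}], [0, e^{3*t}, 0], [-4*t*e^{3*t}, t*(t + 3)*e^{3*t}, (2*t + 1)*e^{3*t}]]

A has Jordan form J = [[3, 1, 0], [0, 3, 1], [0, 0, 3]] with A = PJP^{-1}, so e^{tA} = P e^{tJ} P^{-1}.

For a Jordan block J_k(λ), e^{tJ_k(λ)} = e^{λt} · (I + tN + t^2 N^2/2! + ... + t^{k-1} N^{k-1}/(k-1)!) where N is the nilpotent superdiagonal part.

Assembling the blocks and conjugating back gives the entries of e^{tA} as shown above.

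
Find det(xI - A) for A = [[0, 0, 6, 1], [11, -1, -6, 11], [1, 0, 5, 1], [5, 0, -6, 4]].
xI - A = [[x, 0, -6, -1], [-11, x + 1, 6, -11], [-1, 0, x - 5, -1], [-5, 0, 6, x - 4]].

Expanding det(xI - A) along the first row:
det(xI - A) = + (x)·det([[x + 1, 6, -11], [0, x - 5, -1], [0, 6, x - 4]]) - (0)·det([[-11, 6, -11], [-1, x - 5, -1], [-5, 6, x - 4]]) + (-6)·det([[-11, x + 1, -11], [-1, 0, -1], [-5, 0, x - 4]]) - (-1)·det([[-11, x + 1, 6], [-1, 0, x - 5], [-5, 0, 6]]).

Evaluating gives χ_A(x) = x^4 - 8x^3 + 6x^2 + 40x + 25 = (x - 5)^2(x + 1)^2.

χ_A(x) = (x - 5)^2(x + 1)^2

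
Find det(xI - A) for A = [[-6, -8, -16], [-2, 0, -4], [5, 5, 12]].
xI - A = [[x + 6, 8, 16], [2, x, 4], [-5, -5, x - 12]].

Expanding det(xI - A) along the first row:
det(xI - A) = + (x + 6)·det([[x, 4], [-5, x - 12]]) - (8)·det([[2, 4], [-5, x - 12]]) + (16)·det([[2, x], [-5, -5]]).

Evaluating gives χ_A(x) = x^3 - 6x^2 + 12x - 8 = (x - 2)^3.

χ_A(x) = (x - 2)^3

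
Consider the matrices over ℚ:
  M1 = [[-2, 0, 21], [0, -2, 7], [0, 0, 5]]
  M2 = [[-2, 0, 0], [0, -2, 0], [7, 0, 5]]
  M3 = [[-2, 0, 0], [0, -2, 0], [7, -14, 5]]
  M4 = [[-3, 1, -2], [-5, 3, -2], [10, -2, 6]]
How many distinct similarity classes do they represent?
2 classes: {M1, M2, M3}, {M4}

Characteristic polynomials: χ_{M1} = (x - 5)(x + 2)^2, χ_{M2} = (x - 5)(x + 2)^2, χ_{M3} = (x - 5)(x + 2)^2, χ_{M4} = (x - 2)^3.

{M1, M2, M3}: invariant factors x + 2, (x - 5)(x + 2).

{M4}: invariant factors x - 2, (x - 2)^2.

Matrices are similar if and only if their invariant-factor lists agree; the partition into similarity classes is {M1, M2, M3}, {M4}.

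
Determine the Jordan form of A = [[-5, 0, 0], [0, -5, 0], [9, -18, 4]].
J = [[-5, 0, 0], [0, -5, 0], [0, 0, 4]]

The characteristic polynomial is det(xI - A) = (x - 4)(x + 5)^2, so the eigenvalues are -5 (algebraic multiplicity 2), 4 (algebraic multiplicity 1).

For λ = -5: rank(A + 5I) = 1. The eigenspace has dimension 3 - 1 = 2, so there are 2 Jordan blocks; the rank sequence gives block sizes [1, 1].

For λ = 4: algebraic multiplicity 1 gives one 1×1 block.

Assembling the blocks gives the Jordan form J above.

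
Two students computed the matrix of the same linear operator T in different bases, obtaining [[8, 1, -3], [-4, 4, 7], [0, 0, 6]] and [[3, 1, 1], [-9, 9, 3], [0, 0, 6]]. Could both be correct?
Both have characteristic polynomial (x - 6)^3, but the minimal polynomial of A is (x - 6)^3 while the minimal polynomial of B is (x - 6)^2. The minimal polynomial is a similarity invariant, so A and B are not similar.

No.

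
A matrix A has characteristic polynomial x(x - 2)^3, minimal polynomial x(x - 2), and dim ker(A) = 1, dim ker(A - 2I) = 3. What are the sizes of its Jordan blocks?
λ = 0: algebraic multiplicity 1 (exponent in χ_A), largest block size 1 (exponent in m_A), 1 block (geometric multiplicity). This forces block sizes [1].
λ = 2: algebraic multiplicity 3 (exponent in χ_A), largest block size 1 (exponent in m_A), 3 blocks (geometric multiplicity). These force block sizes [1, 1, 1].

Jordan blocks: (0, 1), (2, 1), (2, 1), (2, 1)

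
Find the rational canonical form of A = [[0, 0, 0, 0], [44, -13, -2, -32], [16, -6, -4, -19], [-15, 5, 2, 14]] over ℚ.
The invariant factors of A (the non-unit diagonal entries of the Smith normal form of xI - A over ℚ[x]) are x^3(x + 3), each dividing the next. The characteristic polynomial is their product, x^3(x + 3).

The rational canonical form is the block-diagonal matrix of companion matrices C(f_i):
R = [[0, 0, 0, 0], [1, 0, 0, 0], [0, 1, 0, 0], [0, 0, 1, -3]].

R = [[0, 0, 0, 0], [1, 0, 0, 0], [0, 1, 0, 0], [0, 0, 1, -3]]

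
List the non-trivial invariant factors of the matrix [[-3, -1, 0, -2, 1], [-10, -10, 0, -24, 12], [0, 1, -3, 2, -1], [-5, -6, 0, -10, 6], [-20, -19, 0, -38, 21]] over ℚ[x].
The Jordan structure of A has elementary divisors (x + 3)^2, (x + 3), (x - 2), (x - 2). Arranging the block sizes at each eigenvalue in decreasing order and taking row products gives the invariant factors.

Invariant factors (smallest first, each dividing the next): (x - 2)(x + 3), (x - 2)(x + 3)^2.

Check: the last factor (x - 2)(x + 3)^2 is the minimal polynomial, and the product (x - 2)^2(x + 3)^3 is the characteristic polynomial.

(x - 2)(x + 3), (x - 2)(x + 3)^2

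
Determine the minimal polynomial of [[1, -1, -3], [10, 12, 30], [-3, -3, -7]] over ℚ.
The characteristic polynomial factors as (x - 2)^3. The minimal polynomial is ∏(x - λ)^{k_λ} where k_λ is the size of the largest Jordan block at λ.

For λ = 2: rank(A - 2I) = 1, and the largest Jordan block has size 2 (the smallest k with rank((A - 2I)^k) = rank((A - 2I)^(k+1))).

So m_A(x) = (x - 2)^2.

m_A(x) = (x - 2)^2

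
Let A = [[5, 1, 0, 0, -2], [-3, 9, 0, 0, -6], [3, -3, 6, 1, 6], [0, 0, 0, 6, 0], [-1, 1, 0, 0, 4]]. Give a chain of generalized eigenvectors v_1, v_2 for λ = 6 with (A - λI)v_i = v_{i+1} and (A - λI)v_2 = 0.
v_1 = [[0, 1, 0, 0, 0]]^T, v_2 = [[1, 3, -3, 0, 1]]^T

We seek v_1 ∈ ker((A - 6I)^2) \ ker(A - 6I), then set v_{i+1} = (A - 6I) v_i.

One such chain is v_1 = [[0, 1, 0, 0, 0]]^T, v_2 = [[1, 3, -3, 0, 1]]^T. Check: (A - 6I) v_2 = [[0, 0, 0, 0, 0]]^T = 0.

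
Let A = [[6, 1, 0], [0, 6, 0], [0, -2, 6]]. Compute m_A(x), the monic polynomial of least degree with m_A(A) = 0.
The characteristic polynomial factors as (x - 6)^3. The minimal polynomial is ∏(x - λ)^{k_λ} where k_λ is the size of the largest Jordan block at λ.

For λ = 6: rank(A - 6I) = 1, and the largest Jordan block has size 2 (the smallest k with rank((A - 6I)^k) = rank((A - 6I)^(k+1))).

So m_A(x) = (x - 6)^2.

m_A(x) = (x - 6)^2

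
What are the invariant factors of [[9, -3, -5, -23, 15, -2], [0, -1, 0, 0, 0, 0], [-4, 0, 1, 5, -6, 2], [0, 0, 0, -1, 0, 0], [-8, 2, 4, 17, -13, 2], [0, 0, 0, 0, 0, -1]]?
The Jordan structure of A has elementary divisors (x + 1)^2, (x + 1)^2, (x + 1), (x + 1). Arranging the block sizes at each eigenvalue in decreasing order and taking row products gives the invariant factors.

Invariant factors (smallest first, each dividing the next): x + 1, x + 1, (x + 1)^2, (x + 1)^2.

Check: the last factor (x + 1)^2 is the minimal polynomial, and the product (x + 1)^6 is the characteristic polynomial.

x + 1, x + 1, (x + 1)^2, (x + 1)^2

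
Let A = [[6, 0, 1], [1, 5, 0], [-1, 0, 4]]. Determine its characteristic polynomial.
χ_A(x) = (x - 5)^3

xI - A = [[x - 6, 0, -1], [-1, x - 5, 0], [1, 0, x - 4]].

Expanding det(xI - A) along the first row:
det(xI - A) = + (x - 6)·det([[x - 5, 0], [0, x - 4]]) - (0)·det([[-1, 0], [1, x - 4]]) + (-1)·det([[-1, x - 5], [1, 0]]).

Evaluating gives χ_A(x) = x^3 - 15x^2 + 75x - 125 = (x - 5)^3.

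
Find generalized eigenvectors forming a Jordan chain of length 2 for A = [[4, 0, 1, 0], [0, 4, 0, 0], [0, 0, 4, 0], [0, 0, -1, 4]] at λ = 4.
v_1 = [[1, 1, 1, 1]]^T, v_2 = [[1, 0, 0, -1]]^T

We seek v_1 ∈ ker((A - 4I)^2) \ ker(A - 4I), then set v_{i+1} = (A - 4I) v_i.

One such chain is v_1 = [[1, 1, 1, 1]]^T, v_2 = [[1, 0, 0, -1]]^T. Check: (A - 4I) v_2 = [[0, 0, 0, 0]]^T = 0.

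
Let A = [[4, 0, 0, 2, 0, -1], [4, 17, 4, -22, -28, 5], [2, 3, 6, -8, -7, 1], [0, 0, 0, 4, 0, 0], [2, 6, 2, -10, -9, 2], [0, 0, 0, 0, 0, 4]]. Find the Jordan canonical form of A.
J = [[4, 1, 0, 0, 0, 0], [0, 4, 0, 0, 0, 0], [0, 0, 4, 0, 0, 0], [0, 0, 0, 4, 0, 0], [0, 0, 0, 0, 5, 0], [0, 0, 0, 0, 0, 5]]

The characteristic polynomial is det(xI - A) = (x - 5)^2(x - 4)^4, so the eigenvalues are 4 (algebraic multiplicity 4), 5 (algebraic multiplicity 2).

For λ = 4: rank(A - 4I) = 3, rank((A - 4I)^2) = 2. The eigenspace has dimension 6 - 3 = 3, so there are 3 Jordan blocks; the rank sequence gives block sizes [2, 1, 1].

For λ = 5: rank(A - 5I) = 4. The eigenspace has dimension 6 - 4 = 2, so there are 2 Jordan blocks; the rank sequence gives block sizes [1, 1].

Assembling the blocks gives the Jordan form J above.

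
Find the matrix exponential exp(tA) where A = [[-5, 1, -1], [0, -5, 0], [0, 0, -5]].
A has Jordan form J = [[-5, 1, 0], [0, -5, 0], [0, 0, -5]] with A = PJP^{-1}, so e^{tA} = P e^{tJ} P^{-1}.

For a Jordan block J_k(λ), e^{tJ_k(λ)} = e^{λt} · (I + tN + t^2 N^2/2! + ... + t^{k-1} N^{k-1}/(k-1)!) where N is the nilpotent superdiagonal part.

Assembling the blocks and conjugating back gives the entries of e^{tA} as shown above.

e^{tA} = [[e^{-5*t}, t*e^{-5*t}, -t*e^{-5*t}], [0, e^{-5*t}, 0], [0, 0, e^{-5*t}]]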